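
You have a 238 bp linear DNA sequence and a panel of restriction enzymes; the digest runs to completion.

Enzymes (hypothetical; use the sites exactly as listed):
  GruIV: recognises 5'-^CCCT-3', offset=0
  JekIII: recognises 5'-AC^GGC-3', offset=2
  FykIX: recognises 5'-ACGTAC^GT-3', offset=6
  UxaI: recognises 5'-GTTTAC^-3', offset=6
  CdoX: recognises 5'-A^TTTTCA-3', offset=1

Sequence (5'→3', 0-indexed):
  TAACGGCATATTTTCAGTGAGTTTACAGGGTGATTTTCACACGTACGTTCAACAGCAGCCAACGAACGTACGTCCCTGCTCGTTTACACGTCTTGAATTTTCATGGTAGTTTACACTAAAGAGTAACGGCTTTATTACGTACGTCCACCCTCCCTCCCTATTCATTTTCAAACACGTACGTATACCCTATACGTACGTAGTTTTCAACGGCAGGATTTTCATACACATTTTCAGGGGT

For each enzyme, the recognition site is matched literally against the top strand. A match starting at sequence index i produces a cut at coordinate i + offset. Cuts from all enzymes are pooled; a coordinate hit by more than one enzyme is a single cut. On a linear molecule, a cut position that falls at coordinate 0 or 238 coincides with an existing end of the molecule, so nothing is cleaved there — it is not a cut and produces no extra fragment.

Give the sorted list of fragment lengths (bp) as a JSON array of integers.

[2,4,4,4,5,5,6,7,7,9,10,11,12,12,12,13,13,14,15,15,16,17,25]

Per-enzyme occurrences:
  GruIV CCCT/0: at [73, 147, 151, 155, 184] ⇒ [73, 147, 151, 155, 184]
  JekIII ACGGC/2: at [2, 125, 206] ⇒ [4, 127, 208]
  FykIX ACGTACGT/6: at [40, 65, 136, 173, 190] ⇒ [46, 71, 142, 179, 196]
  UxaI GTTTAC/6: at [20, 81, 108] ⇒ [26, 87, 114]
  CdoX ATTTTCA/1: at [9, 32, 96, 163, 214, 226] ⇒ [10, 33, 97, 164, 215, 227]

Pooled cuts: [4, 10, 26, 33, 46, 71, 73, 87, 97, 114, 127, 142, 147, 151, 155, 164, 179, 184, 196, 208, 215, 227]

Fragments:
  [0,4): 4 bp
  [4,10): 6 bp
  [10,26): 16 bp
  [26,33): 7 bp
  [33,46): 13 bp
  [46,71): 25 bp
  [71,73): 2 bp
  [73,87): 14 bp
  [87,97): 10 bp
  [97,114): 17 bp
  [114,127): 13 bp
  [127,142): 15 bp
  [142,147): 5 bp
  [147,151): 4 bp
  [151,155): 4 bp
  [155,164): 9 bp
  [164,179): 15 bp
  [179,184): 5 bp
  [184,196): 12 bp
  [196,208): 12 bp
  [208,215): 7 bp
  [215,227): 12 bp
  [227,238): 11 bp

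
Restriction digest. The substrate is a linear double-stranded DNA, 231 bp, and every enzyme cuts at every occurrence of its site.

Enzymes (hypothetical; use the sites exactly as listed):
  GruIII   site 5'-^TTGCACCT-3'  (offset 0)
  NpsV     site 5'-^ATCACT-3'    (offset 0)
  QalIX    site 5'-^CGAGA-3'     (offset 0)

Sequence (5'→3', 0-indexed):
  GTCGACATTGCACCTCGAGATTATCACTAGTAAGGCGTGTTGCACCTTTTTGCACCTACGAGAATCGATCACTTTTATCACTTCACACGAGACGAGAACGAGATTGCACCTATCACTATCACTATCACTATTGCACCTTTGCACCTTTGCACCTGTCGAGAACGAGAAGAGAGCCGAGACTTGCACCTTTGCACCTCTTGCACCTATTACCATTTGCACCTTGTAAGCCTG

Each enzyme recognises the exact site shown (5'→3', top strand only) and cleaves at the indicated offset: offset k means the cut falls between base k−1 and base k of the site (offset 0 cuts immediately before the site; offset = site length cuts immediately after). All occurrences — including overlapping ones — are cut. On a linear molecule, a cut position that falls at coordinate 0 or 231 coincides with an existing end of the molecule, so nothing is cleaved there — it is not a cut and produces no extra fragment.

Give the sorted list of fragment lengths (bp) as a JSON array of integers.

[5,5,6,6,6,6,6,7,7,7,8,8,8,8,8,9,9,9,9,10,10,11,12,16,17,18]

Site scan:
  GruIII TTGCACCT/0: at [7, 39, 49, 103, 130, 138, 146, 180, 188, 197, 213] ⇒ [7, 39, 49, 103, 130, 138, 146, 180, 188, 197, 213]
  NpsV ATCACT/0: at [22, 67, 76, 111, 117, 123] ⇒ [22, 67, 76, 111, 117, 123]
  QalIX CGAGA/0: at [15, 58, 87, 92, 98, 156, 162, 174] ⇒ [15, 58, 87, 92, 98, 156, 162, 174]

Pooled cuts: [7, 15, 22, 39, 49, 58, 67, 76, 87, 92, 98, 103, 111, 117, 123, 130, 138, 146, 156, 162, 174, 180, 188, 197, 213]

Fragments:
  [0,7): 7 bp
  [7,15): 8 bp
  [15,22): 7 bp
  [22,39): 17 bp
  [39,49): 10 bp
  [49,58): 9 bp
  [58,67): 9 bp
  [67,76): 9 bp
  [76,87): 11 bp
  [87,92): 5 bp
  [92,98): 6 bp
  [98,103): 5 bp
  [103,111): 8 bp
  [111,117): 6 bp
  [117,123): 6 bp
  [123,130): 7 bp
  [130,138): 8 bp
  [138,146): 8 bp
  [146,156): 10 bp
  [156,162): 6 bp
  [162,174): 12 bp
  [174,180): 6 bp
  [180,188): 8 bp
  [188,197): 9 bp
  [197,213): 16 bp
  [213,231): 18 bp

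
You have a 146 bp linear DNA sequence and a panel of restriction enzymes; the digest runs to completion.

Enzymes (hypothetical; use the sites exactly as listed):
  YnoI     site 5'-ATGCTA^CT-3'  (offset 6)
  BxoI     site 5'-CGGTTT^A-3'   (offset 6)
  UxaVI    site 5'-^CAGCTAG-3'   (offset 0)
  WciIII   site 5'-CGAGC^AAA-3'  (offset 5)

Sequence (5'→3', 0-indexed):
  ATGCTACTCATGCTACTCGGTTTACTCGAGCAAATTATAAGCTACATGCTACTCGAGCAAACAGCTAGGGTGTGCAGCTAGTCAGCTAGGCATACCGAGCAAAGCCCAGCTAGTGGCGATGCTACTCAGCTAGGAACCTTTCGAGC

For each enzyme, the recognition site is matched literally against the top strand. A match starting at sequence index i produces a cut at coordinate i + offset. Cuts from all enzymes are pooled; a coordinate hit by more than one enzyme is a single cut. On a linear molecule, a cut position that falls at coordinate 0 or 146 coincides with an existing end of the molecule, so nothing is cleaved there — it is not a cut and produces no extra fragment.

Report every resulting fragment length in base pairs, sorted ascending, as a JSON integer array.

[2,3,6,6,7,8,8,8,9,13,18,18,20,20]

Site scan:
  YnoI (ATGCTACT, off=6): starts [0, 9, 45, 118] → cuts [6, 15, 51, 124]
  BxoI (CGGTTTA, off=6): starts [17] → cuts [23]
  UxaVI (CAGCTAG, off=0): starts [61, 74, 82, 106, 126] → cuts [61, 74, 82, 106, 126]
  WciIII (CGAGCAAA, off=5): starts [26, 53, 95] → cuts [31, 58, 100]

All cut coordinates (distinct, sorted): [6, 15, 23, 31, 51, 58, 61, 74, 82, 100, 106, 124, 126]

Fragments:
  [0,6): 6 bp
  [6,15): 9 bp
  [15,23): 8 bp
  [23,31): 8 bp
  [31,51): 20 bp
  [51,58): 7 bp
  [58,61): 3 bp
  [61,74): 13 bp
  [74,82): 8 bp
  [82,100): 18 bp
  [100,106): 6 bp
  [106,124): 18 bp
  [124,126): 2 bp
  [126,146): 20 bp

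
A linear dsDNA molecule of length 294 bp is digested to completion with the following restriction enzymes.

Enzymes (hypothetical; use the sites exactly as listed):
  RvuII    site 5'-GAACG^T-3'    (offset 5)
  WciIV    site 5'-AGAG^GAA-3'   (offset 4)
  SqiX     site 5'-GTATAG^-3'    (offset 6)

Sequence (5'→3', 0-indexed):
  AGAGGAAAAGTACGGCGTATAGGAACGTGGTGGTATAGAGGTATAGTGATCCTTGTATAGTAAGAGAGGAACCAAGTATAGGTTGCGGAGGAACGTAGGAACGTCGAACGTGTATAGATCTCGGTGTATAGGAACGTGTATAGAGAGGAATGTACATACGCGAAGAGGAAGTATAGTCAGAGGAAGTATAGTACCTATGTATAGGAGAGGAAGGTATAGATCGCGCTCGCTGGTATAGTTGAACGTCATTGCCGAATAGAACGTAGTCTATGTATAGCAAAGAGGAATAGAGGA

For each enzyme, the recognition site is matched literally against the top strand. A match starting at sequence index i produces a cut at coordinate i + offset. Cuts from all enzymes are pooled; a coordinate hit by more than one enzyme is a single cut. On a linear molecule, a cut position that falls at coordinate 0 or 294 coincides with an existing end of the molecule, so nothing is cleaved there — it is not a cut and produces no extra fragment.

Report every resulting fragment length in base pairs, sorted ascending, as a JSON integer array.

[4,4,5,5,5,6,7,7,7,7,7,8,8,8,9,9,10,10,11,13,13,14,14,14,14,18,18,19,20]

Scan for sites:
  RvuII (GAACGT, off=5): starts [22, 90, 98, 105, 131, 240, 258] → cuts [27, 95, 103, 110, 136, 245, 263]
  WciIV (AGAGGAA, off=4): starts [0, 64, 143, 163, 178, 205, 280] → cuts [4, 68, 147, 167, 182, 209, 284]
  SqiX (GTATAG, off=6): starts [16, 32, 40, 54, 75, 111, 125, 137, 170, 185, 198, 213, 232, 271] → cuts [22, 38, 46, 60, 81, 117, 131, 143, 176, 191, 204, 219, 238, 277]

All cut coordinates (distinct, sorted): [4, 22, 27, 38, 46, 60, 68, 81, 95, 103, 110, 117, 131, 136, 143, 147, 167, 176, 182, 191, 204, 209, 219, 238, 245, 263, 277, 284]

Fragments:
  [0,4): 4 bp
  [4,22): 18 bp
  [22,27): 5 bp
  [27,38): 11 bp
  [38,46): 8 bp
  [46,60): 14 bp
  [60,68): 8 bp
  [68,81): 13 bp
  [81,95): 14 bp
  [95,103): 8 bp
  [103,110): 7 bp
  [110,117): 7 bp
  [117,131): 14 bp
  [131,136): 5 bp
  [136,143): 7 bp
  [143,147): 4 bp
  [147,167): 20 bp
  [167,176): 9 bp
  [176,182): 6 bp
  [182,191): 9 bp
  [191,204): 13 bp
  [204,209): 5 bp
  [209,219): 10 bp
  [219,238): 19 bp
  [238,245): 7 bp
  [245,263): 18 bp
  [263,277): 14 bp
  [277,284): 7 bp
  [284,294): 10 bp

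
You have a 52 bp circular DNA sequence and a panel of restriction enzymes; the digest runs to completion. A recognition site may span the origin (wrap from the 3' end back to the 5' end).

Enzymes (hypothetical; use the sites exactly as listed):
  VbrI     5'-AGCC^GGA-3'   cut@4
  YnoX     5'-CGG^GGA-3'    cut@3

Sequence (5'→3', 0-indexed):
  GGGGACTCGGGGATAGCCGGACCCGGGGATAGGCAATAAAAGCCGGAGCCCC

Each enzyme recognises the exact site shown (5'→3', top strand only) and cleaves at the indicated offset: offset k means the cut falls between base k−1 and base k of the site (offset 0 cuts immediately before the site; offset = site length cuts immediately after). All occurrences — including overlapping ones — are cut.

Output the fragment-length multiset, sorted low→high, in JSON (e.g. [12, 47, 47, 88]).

[8,8,8,10,18]

Per-enzyme occurrences:
  VbrI (AGCCGGA, off=4): starts [14, 40] → cuts [18, 44]
  YnoX (CGGGGA, off=3): starts [7, 23, 51] → cuts [2, 10, 26]

All cut coordinates (distinct, sorted): [2, 10, 18, 26, 44]

Fragment lengths:
  2→10: 8 bp
  10→18: 8 bp
  18→26: 8 bp
  26→44: 18 bp
  44→2 (wrap): 52-44+2 = 10 bp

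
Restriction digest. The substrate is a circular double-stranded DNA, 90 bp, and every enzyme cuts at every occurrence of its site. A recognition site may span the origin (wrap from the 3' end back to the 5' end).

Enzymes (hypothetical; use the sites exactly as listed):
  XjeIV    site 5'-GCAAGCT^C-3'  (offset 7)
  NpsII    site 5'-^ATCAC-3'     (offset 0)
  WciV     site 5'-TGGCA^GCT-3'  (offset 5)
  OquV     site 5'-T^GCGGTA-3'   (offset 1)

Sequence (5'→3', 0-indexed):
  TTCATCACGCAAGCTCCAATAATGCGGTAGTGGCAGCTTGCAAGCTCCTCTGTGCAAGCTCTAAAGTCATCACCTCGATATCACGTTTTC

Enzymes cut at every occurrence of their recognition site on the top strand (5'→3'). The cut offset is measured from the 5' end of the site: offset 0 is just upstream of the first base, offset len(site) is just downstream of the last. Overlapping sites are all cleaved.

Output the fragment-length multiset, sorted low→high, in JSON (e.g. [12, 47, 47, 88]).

Per-enzyme occurrences:
  XjeIV GCAAGCTC/7: at [8, 39, 53] ⇒ [15, 46, 60]
  NpsII ATCAC/0: at [3, 68, 79] ⇒ [3, 68, 79]
  WciV TGGCAGCT/5: at [30] ⇒ [35]
  OquV TGCGGTA/1: at [22] ⇒ [23]

Pooled cuts: [3, 15, 23, 35, 46, 60, 68, 79]

Fragment lengths:
  3→15: 12 bp
  15→23: 8 bp
  23→35: 12 bp
  35→46: 11 bp
  46→60: 14 bp
  60→68: 8 bp
  68→79: 11 bp
  79→3 (wrap): 90-79+3 = 14 bp

[8,8,11,11,12,12,14,14]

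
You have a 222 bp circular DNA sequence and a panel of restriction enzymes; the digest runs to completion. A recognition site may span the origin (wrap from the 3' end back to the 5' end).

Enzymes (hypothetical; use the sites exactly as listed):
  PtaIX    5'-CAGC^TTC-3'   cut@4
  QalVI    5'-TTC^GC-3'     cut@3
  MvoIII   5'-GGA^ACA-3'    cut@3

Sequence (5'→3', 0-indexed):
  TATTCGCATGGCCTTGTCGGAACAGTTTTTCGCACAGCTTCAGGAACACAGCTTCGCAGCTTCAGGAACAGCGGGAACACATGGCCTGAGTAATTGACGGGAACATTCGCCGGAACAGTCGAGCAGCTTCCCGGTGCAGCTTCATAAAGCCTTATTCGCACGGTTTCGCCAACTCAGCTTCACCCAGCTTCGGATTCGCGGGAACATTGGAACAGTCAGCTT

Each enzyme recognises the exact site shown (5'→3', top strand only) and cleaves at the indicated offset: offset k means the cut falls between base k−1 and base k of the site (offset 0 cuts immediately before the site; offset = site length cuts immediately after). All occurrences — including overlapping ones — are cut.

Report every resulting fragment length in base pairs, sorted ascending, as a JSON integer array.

Scan for sites:
  PtaIX (CAGCTTC, off=4): starts [34, 48, 56, 123, 136, 174, 184] → cuts [38, 52, 60, 127, 140, 178, 188]
  QalVI (TTCGC, off=3): starts [2, 28, 52, 105, 154, 164, 194] → cuts [5, 31, 55, 108, 157, 167, 197]
  MvoIII (GGAACA, off=3): starts [18, 42, 64, 73, 99, 111, 200, 208] → cuts [21, 45, 67, 76, 102, 114, 203, 211]

Pooled cuts: [5, 21, 31, 38, 45, 52, 55, 60, 67, 76, 102, 108, 114, 127, 140, 157, 167, 178, 188, 197, 203, 211]

Fragment lengths:
  5→21: 16 bp
  21→31: 10 bp
  31→38: 7 bp
  38→45: 7 bp
  45→52: 7 bp
  52→55: 3 bp
  55→60: 5 bp
  60→67: 7 bp
  67→76: 9 bp
  76→102: 26 bp
  102→108: 6 bp
  108→114: 6 bp
  114→127: 13 bp
  127→140: 13 bp
  140→157: 17 bp
  157→167: 10 bp
  167→178: 11 bp
  178→188: 10 bp
  188→197: 9 bp
  197→203: 6 bp
  203→211: 8 bp
  211→5 (wrap): 222-211+5 = 16 bp

[3,5,6,6,6,7,7,7,7,8,9,9,10,10,10,11,13,13,16,16,17,26]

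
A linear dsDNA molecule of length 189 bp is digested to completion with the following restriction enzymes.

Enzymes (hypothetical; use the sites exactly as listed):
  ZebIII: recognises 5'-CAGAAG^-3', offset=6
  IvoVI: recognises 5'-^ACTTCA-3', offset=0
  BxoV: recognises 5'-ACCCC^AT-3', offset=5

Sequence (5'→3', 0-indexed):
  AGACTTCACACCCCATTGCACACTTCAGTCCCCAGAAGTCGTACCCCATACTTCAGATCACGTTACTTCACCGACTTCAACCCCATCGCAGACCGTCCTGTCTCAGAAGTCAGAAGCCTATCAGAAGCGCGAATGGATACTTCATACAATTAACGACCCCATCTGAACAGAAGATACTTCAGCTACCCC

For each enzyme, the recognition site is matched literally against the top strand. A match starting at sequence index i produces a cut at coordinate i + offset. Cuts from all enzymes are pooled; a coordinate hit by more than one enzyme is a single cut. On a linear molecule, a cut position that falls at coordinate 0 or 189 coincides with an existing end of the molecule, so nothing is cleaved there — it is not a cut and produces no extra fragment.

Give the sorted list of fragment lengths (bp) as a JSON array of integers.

Per-enzyme occurrences:
  ZebIII CAGAAG/6: at [32, 103, 110, 121, 167] ⇒ [38, 109, 116, 127, 173]
  IvoVI ACTTCA/0: at [2, 21, 49, 64, 73, 138, 175] ⇒ [2, 21, 49, 64, 73, 138, 175]
  BxoV ACCCCAT/5: at [9, 42, 79, 155] ⇒ [14, 47, 84, 160]

Pooled cuts: [2, 14, 21, 38, 47, 49, 64, 73, 84, 109, 116, 127, 138, 160, 173, 175]

Fragment lengths:
  [0,2): 2 bp
  [2,14): 12 bp
  [14,21): 7 bp
  [21,38): 17 bp
  [38,47): 9 bp
  [47,49): 2 bp
  [49,64): 15 bp
  [64,73): 9 bp
  [73,84): 11 bp
  [84,109): 25 bp
  [109,116): 7 bp
  [116,127): 11 bp
  [127,138): 11 bp
  [138,160): 22 bp
  [160,173): 13 bp
  [173,175): 2 bp
  [175,189): 14 bp

[2,2,2,7,7,9,9,11,11,11,12,13,14,15,17,22,25]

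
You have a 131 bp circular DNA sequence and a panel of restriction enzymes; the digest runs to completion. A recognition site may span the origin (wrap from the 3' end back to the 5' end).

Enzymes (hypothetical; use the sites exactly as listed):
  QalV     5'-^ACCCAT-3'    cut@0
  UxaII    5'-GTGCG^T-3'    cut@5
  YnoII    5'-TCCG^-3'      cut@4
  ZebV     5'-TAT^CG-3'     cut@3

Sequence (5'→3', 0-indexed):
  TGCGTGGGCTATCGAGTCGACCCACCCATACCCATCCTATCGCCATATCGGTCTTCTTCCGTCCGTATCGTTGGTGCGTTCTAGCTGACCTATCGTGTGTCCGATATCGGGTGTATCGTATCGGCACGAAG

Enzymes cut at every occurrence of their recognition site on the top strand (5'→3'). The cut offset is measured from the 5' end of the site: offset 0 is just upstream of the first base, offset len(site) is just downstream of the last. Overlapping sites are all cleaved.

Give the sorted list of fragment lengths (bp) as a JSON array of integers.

[3,4,4,5,6,8,8,9,10,10,11,11,13,14,15]

Per-enzyme occurrences:
  QalV ACCCAT/0: at [23, 29] ⇒ [23, 29]
  UxaII GTGCGT/5: at [73, 130] ⇒ [4, 78]
  YnoII TCCG/4: at [57, 61, 99] ⇒ [61, 65, 103]
  ZebV TATCG/3: at [9, 37, 45, 65, 90, 104, 113, 118] ⇒ [12, 40, 48, 68, 93, 107, 116, 121]

All cut coordinates (distinct, sorted): [4, 12, 23, 29, 40, 48, 61, 65, 68, 78, 93, 103, 107, 116, 121]

Fragments:
  4→12: 8 bp
  12→23: 11 bp
  23→29: 6 bp
  29→40: 11 bp
  40→48: 8 bp
  48→61: 13 bp
  61→65: 4 bp
  65→68: 3 bp
  68→78: 10 bp
  78→93: 15 bp
  93→103: 10 bp
  103→107: 4 bp
  107→116: 9 bp
  116→121: 5 bp
  121→4 (wrap): 131-121+4 = 14 bp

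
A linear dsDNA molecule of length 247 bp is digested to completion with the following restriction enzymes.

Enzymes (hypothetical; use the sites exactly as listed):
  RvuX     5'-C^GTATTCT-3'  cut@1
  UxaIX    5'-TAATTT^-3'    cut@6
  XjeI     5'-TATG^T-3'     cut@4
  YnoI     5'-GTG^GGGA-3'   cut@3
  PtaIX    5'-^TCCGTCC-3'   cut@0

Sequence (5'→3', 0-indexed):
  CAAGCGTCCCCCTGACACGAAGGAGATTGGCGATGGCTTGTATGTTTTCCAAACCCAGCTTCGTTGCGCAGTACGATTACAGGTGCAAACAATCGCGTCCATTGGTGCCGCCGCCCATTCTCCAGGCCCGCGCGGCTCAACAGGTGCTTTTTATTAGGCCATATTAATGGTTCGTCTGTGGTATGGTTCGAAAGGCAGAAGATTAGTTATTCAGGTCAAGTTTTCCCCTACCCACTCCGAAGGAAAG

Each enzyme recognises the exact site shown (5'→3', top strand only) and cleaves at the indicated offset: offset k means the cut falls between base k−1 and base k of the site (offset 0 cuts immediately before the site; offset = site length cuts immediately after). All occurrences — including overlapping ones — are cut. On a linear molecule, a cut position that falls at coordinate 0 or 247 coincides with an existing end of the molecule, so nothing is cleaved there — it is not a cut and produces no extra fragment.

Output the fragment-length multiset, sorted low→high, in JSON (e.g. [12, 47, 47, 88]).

Scan for sites:
  RvuX (CGTATTCT, off=1): no sites
  UxaIX (TAATTT, off=6): no sites
  XjeI (TATGT, off=4): starts [40] → cuts [44]
  YnoI (GTGGGGA, off=3): no sites
  PtaIX (TCCGTCC, off=0): no sites

All cut coordinates (distinct, sorted): [44]

Fragments:
  [0,44): 44 bp
  [44,247): 203 bp

[44,203]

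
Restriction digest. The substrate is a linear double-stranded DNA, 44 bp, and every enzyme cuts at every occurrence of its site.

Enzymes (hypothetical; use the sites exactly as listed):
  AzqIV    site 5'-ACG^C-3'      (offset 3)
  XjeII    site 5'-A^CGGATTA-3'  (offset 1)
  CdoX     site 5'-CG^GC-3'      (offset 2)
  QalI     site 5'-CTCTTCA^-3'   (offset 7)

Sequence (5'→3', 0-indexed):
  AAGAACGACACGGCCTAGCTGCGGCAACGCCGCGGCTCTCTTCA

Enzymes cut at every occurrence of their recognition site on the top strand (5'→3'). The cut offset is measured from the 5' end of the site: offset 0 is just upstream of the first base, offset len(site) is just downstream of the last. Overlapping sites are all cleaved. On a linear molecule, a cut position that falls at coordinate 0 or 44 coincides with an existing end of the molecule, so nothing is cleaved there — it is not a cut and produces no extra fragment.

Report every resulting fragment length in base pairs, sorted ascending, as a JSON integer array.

[5,6,10,11,12]

Per-enzyme occurrences:
  AzqIV (ACGC, off=3): starts [26] → cuts [29]
  XjeII (ACGGATTA, off=1): no sites
  CdoX (CGGC, off=2): starts [10, 21, 32] → cuts [12, 23, 34]
  QalI (CTCTTCA, off=7): starts [37] → cuts [] (position 44 is a terminus of the linear molecule — no cut)

Pooled cuts: [12, 23, 29, 34]

Fragments:
  [0,12): 12 bp
  [12,23): 11 bp
  [23,29): 6 bp
  [29,34): 5 bp
  [34,44): 10 bp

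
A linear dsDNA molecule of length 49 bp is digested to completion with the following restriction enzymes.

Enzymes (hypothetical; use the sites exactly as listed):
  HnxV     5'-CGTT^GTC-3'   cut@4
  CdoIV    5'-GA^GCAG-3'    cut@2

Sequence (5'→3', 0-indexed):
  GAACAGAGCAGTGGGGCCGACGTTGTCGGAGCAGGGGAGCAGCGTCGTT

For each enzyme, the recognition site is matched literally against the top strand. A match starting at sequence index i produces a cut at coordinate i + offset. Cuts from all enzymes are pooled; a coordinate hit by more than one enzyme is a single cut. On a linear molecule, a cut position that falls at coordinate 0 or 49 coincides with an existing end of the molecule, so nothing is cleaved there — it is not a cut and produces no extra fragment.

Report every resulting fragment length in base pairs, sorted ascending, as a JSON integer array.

Site scan:
  HnxV (CGTTGTC, off=4): starts [20] → cuts [24]
  CdoIV (GAGCAG, off=2): starts [5, 28, 36] → cuts [7, 30, 38]

Pooled cuts: [7, 24, 30, 38]

Fragment lengths:
  [0,7): 7 bp
  [7,24): 17 bp
  [24,30): 6 bp
  [30,38): 8 bp
  [38,49): 11 bp

[6,7,8,11,17]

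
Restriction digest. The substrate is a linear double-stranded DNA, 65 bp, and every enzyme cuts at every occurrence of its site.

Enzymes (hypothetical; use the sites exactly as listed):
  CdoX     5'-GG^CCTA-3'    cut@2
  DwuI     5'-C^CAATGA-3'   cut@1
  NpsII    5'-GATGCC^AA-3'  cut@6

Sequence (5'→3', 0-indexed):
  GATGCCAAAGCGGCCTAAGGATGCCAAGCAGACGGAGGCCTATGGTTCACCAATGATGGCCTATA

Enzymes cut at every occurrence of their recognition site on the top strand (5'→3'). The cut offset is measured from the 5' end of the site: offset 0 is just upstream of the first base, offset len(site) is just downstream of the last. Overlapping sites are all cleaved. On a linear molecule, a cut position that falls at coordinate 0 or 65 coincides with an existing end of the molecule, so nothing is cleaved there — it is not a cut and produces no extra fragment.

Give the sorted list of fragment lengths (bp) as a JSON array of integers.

Site scan:
  CdoX (GGCCTA, off=2): starts [11, 36, 57] → cuts [13, 38, 59]
  DwuI (CCAATGA, off=1): starts [49] → cuts [50]
  NpsII (GATGCCAA, off=6): starts [0, 19] → cuts [6, 25]

Pooled cuts: [6, 13, 25, 38, 50, 59]

Fragments:
  [0,6): 6 bp
  [6,13): 7 bp
  [13,25): 12 bp
  [25,38): 13 bp
  [38,50): 12 bp
  [50,59): 9 bp
  [59,65): 6 bp

[6,6,7,9,12,12,13]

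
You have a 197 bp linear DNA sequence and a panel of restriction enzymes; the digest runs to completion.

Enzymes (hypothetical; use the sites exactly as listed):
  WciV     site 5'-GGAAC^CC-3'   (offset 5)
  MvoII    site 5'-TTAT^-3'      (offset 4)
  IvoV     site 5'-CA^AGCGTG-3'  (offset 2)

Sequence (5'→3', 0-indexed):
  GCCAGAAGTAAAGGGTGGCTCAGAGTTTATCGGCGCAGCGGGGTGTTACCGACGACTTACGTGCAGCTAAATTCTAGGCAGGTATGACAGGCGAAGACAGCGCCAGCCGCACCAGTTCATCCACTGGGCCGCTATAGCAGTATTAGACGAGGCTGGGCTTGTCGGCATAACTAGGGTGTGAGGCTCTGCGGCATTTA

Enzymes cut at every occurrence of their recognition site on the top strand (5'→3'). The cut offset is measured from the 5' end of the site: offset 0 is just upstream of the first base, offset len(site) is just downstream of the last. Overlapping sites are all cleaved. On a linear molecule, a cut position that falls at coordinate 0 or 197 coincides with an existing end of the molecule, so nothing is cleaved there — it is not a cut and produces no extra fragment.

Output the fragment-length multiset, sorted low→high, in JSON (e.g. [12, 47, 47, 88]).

[30,167]

Site scan:
  WciV (GGAACCC, off=5): no sites
  MvoII TTAT/4: at [26] ⇒ [30]
  IvoV (CAAGCGTG, off=2): no sites

All cut coordinates (distinct, sorted): [30]

Fragment lengths:
  [0,30): 30 bp
  [30,197): 167 bp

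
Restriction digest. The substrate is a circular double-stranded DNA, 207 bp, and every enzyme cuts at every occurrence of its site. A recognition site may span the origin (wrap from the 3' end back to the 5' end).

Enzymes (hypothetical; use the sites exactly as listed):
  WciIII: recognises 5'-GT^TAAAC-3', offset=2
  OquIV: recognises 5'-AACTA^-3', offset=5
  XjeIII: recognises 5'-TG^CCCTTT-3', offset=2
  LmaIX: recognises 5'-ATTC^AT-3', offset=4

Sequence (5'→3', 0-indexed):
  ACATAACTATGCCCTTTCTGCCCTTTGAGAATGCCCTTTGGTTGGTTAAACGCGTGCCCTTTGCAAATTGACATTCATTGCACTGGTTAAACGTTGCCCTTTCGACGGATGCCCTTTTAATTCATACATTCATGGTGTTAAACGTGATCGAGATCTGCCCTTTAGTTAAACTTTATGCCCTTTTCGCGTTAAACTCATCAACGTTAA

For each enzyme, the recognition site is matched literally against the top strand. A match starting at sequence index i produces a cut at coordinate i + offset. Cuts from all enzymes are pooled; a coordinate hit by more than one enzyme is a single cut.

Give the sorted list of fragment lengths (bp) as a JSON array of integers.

[2,7,8,9,9,9,10,11,11,12,12,12,13,13,15,15,19,20]

Scan for sites:
  WciIII GTTAAAC/2: at [44, 85, 136, 164, 187, 202] ⇒ [46, 87, 138, 166, 189, 204]
  OquIV AACTA/5: at [4] ⇒ [9]
  XjeIII TGCCCTTT/2: at [9, 18, 31, 54, 94, 109, 155, 175] ⇒ [11, 20, 33, 56, 96, 111, 157, 177]
  LmaIX ATTCAT/4: at [72, 119, 127] ⇒ [76, 123, 131]

Pooled cuts: [9, 11, 20, 33, 46, 56, 76, 87, 96, 111, 123, 131, 138, 157, 166, 177, 189, 204]

Fragments:
  9→11: 2 bp
  11→20: 9 bp
  20→33: 13 bp
  33→46: 13 bp
  46→56: 10 bp
  56→76: 20 bp
  76→87: 11 bp
  87→96: 9 bp
  96→111: 15 bp
  111→123: 12 bp
  123→131: 8 bp
  131→138: 7 bp
  138→157: 19 bp
  157→166: 9 bp
  166→177: 11 bp
  177→189: 12 bp
  189→204: 15 bp
  204→9 (wrap): 207-204+9 = 12 bp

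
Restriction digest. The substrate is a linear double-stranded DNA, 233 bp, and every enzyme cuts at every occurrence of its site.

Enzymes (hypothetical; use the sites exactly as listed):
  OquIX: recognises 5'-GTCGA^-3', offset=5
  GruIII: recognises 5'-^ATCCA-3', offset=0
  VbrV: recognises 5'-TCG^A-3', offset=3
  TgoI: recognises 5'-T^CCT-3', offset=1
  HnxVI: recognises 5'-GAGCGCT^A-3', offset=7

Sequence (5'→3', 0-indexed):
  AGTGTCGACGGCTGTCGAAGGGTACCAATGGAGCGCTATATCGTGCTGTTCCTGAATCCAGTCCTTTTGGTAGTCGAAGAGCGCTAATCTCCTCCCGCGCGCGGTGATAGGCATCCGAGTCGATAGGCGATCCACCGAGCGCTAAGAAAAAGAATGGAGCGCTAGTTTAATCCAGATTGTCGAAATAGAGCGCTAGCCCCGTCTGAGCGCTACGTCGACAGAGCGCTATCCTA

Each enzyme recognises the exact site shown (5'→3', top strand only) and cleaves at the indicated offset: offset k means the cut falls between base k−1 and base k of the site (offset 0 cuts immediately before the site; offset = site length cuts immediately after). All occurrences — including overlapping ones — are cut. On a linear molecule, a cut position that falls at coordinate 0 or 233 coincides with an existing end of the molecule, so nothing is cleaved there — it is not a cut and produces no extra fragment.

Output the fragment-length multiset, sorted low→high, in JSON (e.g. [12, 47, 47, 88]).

[1,1,1,1,1,1,2,4,5,5,6,6,6,7,7,8,9,9,11,13,13,14,14,17,19,20,32]

Scan for sites:
  OquIX GTCGA/5: at [3, 13, 72, 118, 178, 213] ⇒ [8, 18, 77, 123, 183, 218]
  GruIII ATCCA/0: at [55, 129, 169] ⇒ [55, 129, 169]
  VbrV TCGA/3: at [4, 14, 73, 119, 179, 214] ⇒ [7, 17, 76, 122, 182, 217]
  TgoI TCCT/1: at [49, 61, 89, 228] ⇒ [50, 62, 90, 229]
  HnxVI GAGCGCTA/7: at [30, 78, 136, 156, 187, 204, 220] ⇒ [37, 85, 143, 163, 194, 211, 227]

Pooled cuts: [7, 8, 17, 18, 37, 50, 55, 62, 76, 77, 85, 90, 122, 123, 129, 143, 163, 169, 182, 183, 194, 211, 217, 218, 227, 229]

Fragment lengths:
  [0,7): 7 bp
  [7,8): 1 bp
  [8,17): 9 bp
  [17,18): 1 bp
  [18,37): 19 bp
  [37,50): 13 bp
  [50,55): 5 bp
  [55,62): 7 bp
  [62,76): 14 bp
  [76,77): 1 bp
  [77,85): 8 bp
  [85,90): 5 bp
  [90,122): 32 bp
  [122,123): 1 bp
  [123,129): 6 bp
  [129,143): 14 bp
  [143,163): 20 bp
  [163,169): 6 bp
  [169,182): 13 bp
  [182,183): 1 bp
  [183,194): 11 bp
  [194,211): 17 bp
  [211,217): 6 bp
  [217,218): 1 bp
  [218,227): 9 bp
  [227,229): 2 bp
  [229,233): 4 bp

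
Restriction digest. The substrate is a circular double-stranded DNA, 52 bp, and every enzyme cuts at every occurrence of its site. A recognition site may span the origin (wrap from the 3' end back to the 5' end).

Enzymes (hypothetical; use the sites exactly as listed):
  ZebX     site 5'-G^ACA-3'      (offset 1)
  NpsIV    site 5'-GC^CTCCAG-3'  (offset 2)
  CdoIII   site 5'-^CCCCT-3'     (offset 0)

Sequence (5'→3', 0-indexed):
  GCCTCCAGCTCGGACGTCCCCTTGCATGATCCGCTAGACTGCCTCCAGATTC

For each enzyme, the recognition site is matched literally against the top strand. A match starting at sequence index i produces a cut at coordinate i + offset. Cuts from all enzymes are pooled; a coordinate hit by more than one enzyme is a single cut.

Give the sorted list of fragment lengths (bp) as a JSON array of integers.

[12,15,25]

Site scan:
  ZebX (GACA, off=1): no sites
  NpsIV (GCCTCCAG, off=2): starts [0, 40] → cuts [2, 42]
  CdoIII (CCCCT, off=0): starts [17] → cuts [17]

All cut coordinates (distinct, sorted): [2, 17, 42]

Fragment lengths:
  2→17: 15 bp
  17→42: 25 bp
  42→2 (wrap): 52-42+2 = 12 bp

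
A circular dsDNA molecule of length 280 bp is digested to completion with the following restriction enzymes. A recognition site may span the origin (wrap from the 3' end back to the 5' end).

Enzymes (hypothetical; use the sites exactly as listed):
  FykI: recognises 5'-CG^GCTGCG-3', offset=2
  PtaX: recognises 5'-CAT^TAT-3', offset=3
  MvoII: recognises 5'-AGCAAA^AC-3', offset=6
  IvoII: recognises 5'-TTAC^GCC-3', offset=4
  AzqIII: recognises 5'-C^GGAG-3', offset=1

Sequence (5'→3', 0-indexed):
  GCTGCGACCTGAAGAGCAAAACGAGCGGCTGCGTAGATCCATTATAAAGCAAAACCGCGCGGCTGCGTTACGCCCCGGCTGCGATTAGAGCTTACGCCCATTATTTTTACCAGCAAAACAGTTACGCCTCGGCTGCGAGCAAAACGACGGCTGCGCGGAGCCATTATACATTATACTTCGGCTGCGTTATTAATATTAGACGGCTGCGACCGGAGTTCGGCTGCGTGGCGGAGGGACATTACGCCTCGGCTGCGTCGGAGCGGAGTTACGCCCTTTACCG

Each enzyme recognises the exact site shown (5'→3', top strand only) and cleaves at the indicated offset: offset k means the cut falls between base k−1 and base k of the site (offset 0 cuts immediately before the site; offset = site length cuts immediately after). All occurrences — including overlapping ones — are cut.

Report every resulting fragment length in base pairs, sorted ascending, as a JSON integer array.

Per-enzyme occurrences:
  FykI (CGGCTGCG, off=2): starts [25, 59, 75, 129, 147, 178, 200, 217, 246, 278] → cuts [0, 27, 61, 77, 131, 149, 180, 202, 219, 248]
  PtaX (CATTAT, off=3): starts [39, 98, 161, 168] → cuts [42, 101, 164, 171]
  MvoII (AGCAAAAC, off=6): starts [14, 47, 111, 137] → cuts [20, 53, 117, 143]
  IvoII (TTACGCC, off=4): starts [67, 91, 121, 238, 265] → cuts [71, 95, 125, 242, 269]
  AzqIII (CGGAG, off=1): starts [155, 210, 228, 255, 260] → cuts [156, 211, 229, 256, 261]

All cut coordinates (distinct, sorted): [0, 20, 27, 42, 53, 61, 71, 77, 95, 101, 117, 125, 131, 143, 149, 156, 164, 171, 180, 202, 211, 219, 229, 242, 248, 256, 261, 269]

Fragment lengths:
  0→20: 20 bp
  20→27: 7 bp
  27→42: 15 bp
  42→53: 11 bp
  53→61: 8 bp
  61→71: 10 bp
  71→77: 6 bp
  77→95: 18 bp
  95→101: 6 bp
  101→117: 16 bp
  117→125: 8 bp
  125→131: 6 bp
  131→143: 12 bp
  143→149: 6 bp
  149→156: 7 bp
  156→164: 8 bp
  164→171: 7 bp
  171→180: 9 bp
  180→202: 22 bp
  202→211: 9 bp
  211→219: 8 bp
  219→229: 10 bp
  229→242: 13 bp
  242→248: 6 bp
  248→256: 8 bp
  256→261: 5 bp
  261→269: 8 bp
  269→0 (wrap): 280-269+0 = 11 bp

[5,6,6,6,6,6,7,7,7,8,8,8,8,8,8,9,9,10,10,11,11,12,13,15,16,18,20,22]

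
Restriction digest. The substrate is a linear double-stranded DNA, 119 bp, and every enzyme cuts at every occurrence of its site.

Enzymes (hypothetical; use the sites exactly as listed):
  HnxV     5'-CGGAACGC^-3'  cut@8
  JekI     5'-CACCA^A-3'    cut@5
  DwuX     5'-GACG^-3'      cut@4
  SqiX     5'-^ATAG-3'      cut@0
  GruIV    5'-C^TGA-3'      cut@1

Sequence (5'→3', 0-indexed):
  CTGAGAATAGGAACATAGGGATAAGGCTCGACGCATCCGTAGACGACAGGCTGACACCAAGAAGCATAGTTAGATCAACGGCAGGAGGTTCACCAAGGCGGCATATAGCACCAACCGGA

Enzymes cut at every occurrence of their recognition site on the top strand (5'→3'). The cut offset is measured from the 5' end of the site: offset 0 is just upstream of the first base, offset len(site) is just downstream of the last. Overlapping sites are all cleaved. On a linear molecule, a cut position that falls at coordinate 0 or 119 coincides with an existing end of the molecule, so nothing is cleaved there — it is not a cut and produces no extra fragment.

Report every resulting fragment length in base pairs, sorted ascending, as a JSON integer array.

[1,5,6,6,6,8,8,9,9,12,19,30]

Site scan:
  HnxV (CGGAACGC, off=8): no sites
  JekI (CACCAA, off=5): starts [54, 90, 108] → cuts [59, 95, 113]
  DwuX (GACG, off=4): starts [29, 41] → cuts [33, 45]
  SqiX (ATAG, off=0): starts [6, 14, 65, 104] → cuts [6, 14, 65, 104]
  GruIV (CTGA, off=1): starts [0, 50] → cuts [1, 51]

Pooled cuts: [1, 6, 14, 33, 45, 51, 59, 65, 95, 104, 113]

Fragment lengths:
  [0,1): 1 bp
  [1,6): 5 bp
  [6,14): 8 bp
  [14,33): 19 bp
  [33,45): 12 bp
  [45,51): 6 bp
  [51,59): 8 bp
  [59,65): 6 bp
  [65,95): 30 bp
  [95,104): 9 bp
  [104,113): 9 bp
  [113,119): 6 bp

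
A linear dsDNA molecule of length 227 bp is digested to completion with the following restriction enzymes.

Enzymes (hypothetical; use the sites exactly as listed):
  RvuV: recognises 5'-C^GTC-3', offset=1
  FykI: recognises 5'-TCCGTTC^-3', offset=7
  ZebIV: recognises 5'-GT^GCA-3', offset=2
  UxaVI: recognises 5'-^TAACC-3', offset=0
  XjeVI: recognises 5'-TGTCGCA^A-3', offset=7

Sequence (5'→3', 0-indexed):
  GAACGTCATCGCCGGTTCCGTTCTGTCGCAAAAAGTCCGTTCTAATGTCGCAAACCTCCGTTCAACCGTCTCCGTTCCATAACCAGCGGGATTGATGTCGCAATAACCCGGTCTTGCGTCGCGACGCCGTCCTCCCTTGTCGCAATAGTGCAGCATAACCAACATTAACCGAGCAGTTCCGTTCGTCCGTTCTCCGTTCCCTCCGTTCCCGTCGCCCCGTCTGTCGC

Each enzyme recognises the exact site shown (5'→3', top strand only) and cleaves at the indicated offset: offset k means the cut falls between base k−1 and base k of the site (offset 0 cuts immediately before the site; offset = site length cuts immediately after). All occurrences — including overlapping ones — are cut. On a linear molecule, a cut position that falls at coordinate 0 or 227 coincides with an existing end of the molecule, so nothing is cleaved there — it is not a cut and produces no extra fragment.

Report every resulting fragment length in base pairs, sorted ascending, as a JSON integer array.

[1,2,2,4,4,5,6,7,7,8,8,9,9,10,10,10,11,11,12,14,16,19,19,23]

Per-enzyme occurrences:
  RvuV (CGTC, off=1): starts [3, 66, 116, 127, 183, 209, 217] → cuts [4, 67, 117, 128, 184, 210, 218]
  FykI (TCCGTTC, off=7): starts [16, 35, 56, 70, 177, 185, 192, 201] → cuts [23, 42, 63, 77, 184, 192, 199, 208]
  ZebIV (GTGCA, off=2): starts [147] → cuts [149]
  UxaVI (TAACC, off=0): starts [79, 103, 155, 165] → cuts [79, 103, 155, 165]
  XjeVI (TGTCGCAA, off=7): starts [23, 45, 95, 137] → cuts [30, 52, 102, 144]

Pooled cuts: [4, 23, 30, 42, 52, 63, 67, 77, 79, 102, 103, 117, 128, 144, 149, 155, 165, 184, 192, 199, 208, 210, 218]

Fragments:
  [0,4): 4 bp
  [4,23): 19 bp
  [23,30): 7 bp
  [30,42): 12 bp
  [42,52): 10 bp
  [52,63): 11 bp
  [63,67): 4 bp
  [67,77): 10 bp
  [77,79): 2 bp
  [79,102): 23 bp
  [102,103): 1 bp
  [103,117): 14 bp
  [117,128): 11 bp
  [128,144): 16 bp
  [144,149): 5 bp
  [149,155): 6 bp
  [155,165): 10 bp
  [165,184): 19 bp
  [184,192): 8 bp
  [192,199): 7 bp
  [199,208): 9 bp
  [208,210): 2 bp
  [210,218): 8 bp
  [218,227): 9 bp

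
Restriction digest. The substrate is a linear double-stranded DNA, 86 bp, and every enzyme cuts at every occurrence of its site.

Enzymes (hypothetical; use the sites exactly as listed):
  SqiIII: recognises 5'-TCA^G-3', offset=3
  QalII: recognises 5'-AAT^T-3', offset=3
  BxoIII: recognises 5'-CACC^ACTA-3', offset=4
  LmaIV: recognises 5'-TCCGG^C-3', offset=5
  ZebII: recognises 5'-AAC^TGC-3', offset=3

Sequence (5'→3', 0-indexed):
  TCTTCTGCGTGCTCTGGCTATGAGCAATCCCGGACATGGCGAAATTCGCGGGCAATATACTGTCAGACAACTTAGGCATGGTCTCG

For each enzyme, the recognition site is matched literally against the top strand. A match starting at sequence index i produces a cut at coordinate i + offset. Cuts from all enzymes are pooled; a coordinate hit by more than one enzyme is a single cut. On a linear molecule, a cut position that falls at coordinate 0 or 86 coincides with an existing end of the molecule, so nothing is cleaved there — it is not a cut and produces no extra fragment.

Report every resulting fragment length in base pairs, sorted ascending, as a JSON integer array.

[20,21,45]

Scan for sites:
  SqiIII TCAG/3: at [62] ⇒ [65]
  QalII AATT/3: at [42] ⇒ [45]
  BxoIII (CACCACTA, off=4): no sites
  LmaIV (TCCGGC, off=5): no sites
  ZebII (AACTGC, off=3): no sites

All cut coordinates (distinct, sorted): [45, 65]

Fragment lengths:
  [0,45): 45 bp
  [45,65): 20 bp
  [65,86): 21 bp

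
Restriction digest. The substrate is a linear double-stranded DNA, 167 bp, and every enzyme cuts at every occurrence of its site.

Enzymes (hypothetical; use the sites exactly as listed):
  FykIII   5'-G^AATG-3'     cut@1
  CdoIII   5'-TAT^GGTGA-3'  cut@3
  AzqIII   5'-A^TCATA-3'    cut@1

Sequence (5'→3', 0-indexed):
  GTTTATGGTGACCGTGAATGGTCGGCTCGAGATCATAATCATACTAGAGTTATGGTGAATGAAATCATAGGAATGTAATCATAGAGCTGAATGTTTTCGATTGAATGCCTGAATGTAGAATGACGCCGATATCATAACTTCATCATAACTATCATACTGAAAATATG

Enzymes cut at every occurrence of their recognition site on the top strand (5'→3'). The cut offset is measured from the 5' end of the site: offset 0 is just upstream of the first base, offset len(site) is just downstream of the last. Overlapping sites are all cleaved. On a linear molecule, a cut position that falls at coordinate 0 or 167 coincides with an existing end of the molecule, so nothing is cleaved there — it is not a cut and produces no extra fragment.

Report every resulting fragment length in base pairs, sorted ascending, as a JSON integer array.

Site scan:
  FykIII GAATG/1: at [15, 56, 70, 88, 102, 110, 117] ⇒ [16, 57, 71, 89, 103, 111, 118]
  CdoIII TATGGTGA/3: at [3, 50] ⇒ [6, 53]
  AzqIII ATCATA/1: at [31, 37, 63, 77, 130, 141, 150] ⇒ [32, 38, 64, 78, 131, 142, 151]

Pooled cuts: [6, 16, 32, 38, 53, 57, 64, 71, 78, 89, 103, 111, 118, 131, 142, 151]

Fragments:
  [0,6): 6 bp
  [6,16): 10 bp
  [16,32): 16 bp
  [32,38): 6 bp
  [38,53): 15 bp
  [53,57): 4 bp
  [57,64): 7 bp
  [64,71): 7 bp
  [71,78): 7 bp
  [78,89): 11 bp
  [89,103): 14 bp
  [103,111): 8 bp
  [111,118): 7 bp
  [118,131): 13 bp
  [131,142): 11 bp
  [142,151): 9 bp
  [151,167): 16 bp

[4,6,6,7,7,7,7,8,9,10,11,11,13,14,15,16,16]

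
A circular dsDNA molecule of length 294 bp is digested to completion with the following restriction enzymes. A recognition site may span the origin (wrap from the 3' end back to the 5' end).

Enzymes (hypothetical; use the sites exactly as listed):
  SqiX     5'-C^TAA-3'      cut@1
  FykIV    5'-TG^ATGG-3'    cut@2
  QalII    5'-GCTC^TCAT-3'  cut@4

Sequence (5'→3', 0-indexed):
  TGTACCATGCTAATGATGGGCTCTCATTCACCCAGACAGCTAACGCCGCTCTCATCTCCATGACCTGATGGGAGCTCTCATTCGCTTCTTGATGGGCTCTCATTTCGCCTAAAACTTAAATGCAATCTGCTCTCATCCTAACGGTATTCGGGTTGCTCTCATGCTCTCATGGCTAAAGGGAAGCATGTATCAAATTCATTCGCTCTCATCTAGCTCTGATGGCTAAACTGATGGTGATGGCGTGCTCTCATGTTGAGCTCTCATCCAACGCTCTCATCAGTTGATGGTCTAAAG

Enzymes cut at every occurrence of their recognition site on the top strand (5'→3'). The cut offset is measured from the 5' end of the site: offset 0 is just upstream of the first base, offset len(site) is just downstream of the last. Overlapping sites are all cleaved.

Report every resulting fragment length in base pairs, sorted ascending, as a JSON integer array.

Scan for sites:
  SqiX CTAA/1: at [9, 39, 108, 137, 172, 222, 288] ⇒ [10, 40, 109, 138, 173, 223, 289]
  FykIV TGATGG/2: at [13, 65, 89, 216, 228, 234, 281] ⇒ [15, 67, 91, 218, 230, 236, 283]
  QalII GCTCTCAT/4: at [19, 47, 73, 95, 128, 154, 162, 201, 243, 256, 269] ⇒ [23, 51, 77, 99, 132, 158, 166, 205, 247, 260, 273]

Pooled cuts: [10, 15, 23, 40, 51, 67, 77, 91, 99, 109, 132, 138, 158, 166, 173, 205, 218, 223, 230, 236, 247, 260, 273, 283, 289]

Fragments:
  10→15: 5 bp
  15→23: 8 bp
  23→40: 17 bp
  40→51: 11 bp
  51→67: 16 bp
  67→77: 10 bp
  77→91: 14 bp
  91→99: 8 bp
  99→109: 10 bp
  109→132: 23 bp
  132→138: 6 bp
  138→158: 20 bp
  158→166: 8 bp
  166→173: 7 bp
  173→205: 32 bp
  205→218: 13 bp
  218→223: 5 bp
  223→230: 7 bp
  230→236: 6 bp
  236→247: 11 bp
  247→260: 13 bp
  260→273: 13 bp
  273→283: 10 bp
  283→289: 6 bp
  289→10 (wrap): 294-289+10 = 15 bp

[5,5,6,6,6,7,7,8,8,8,10,10,10,11,11,13,13,13,14,15,16,17,20,23,32]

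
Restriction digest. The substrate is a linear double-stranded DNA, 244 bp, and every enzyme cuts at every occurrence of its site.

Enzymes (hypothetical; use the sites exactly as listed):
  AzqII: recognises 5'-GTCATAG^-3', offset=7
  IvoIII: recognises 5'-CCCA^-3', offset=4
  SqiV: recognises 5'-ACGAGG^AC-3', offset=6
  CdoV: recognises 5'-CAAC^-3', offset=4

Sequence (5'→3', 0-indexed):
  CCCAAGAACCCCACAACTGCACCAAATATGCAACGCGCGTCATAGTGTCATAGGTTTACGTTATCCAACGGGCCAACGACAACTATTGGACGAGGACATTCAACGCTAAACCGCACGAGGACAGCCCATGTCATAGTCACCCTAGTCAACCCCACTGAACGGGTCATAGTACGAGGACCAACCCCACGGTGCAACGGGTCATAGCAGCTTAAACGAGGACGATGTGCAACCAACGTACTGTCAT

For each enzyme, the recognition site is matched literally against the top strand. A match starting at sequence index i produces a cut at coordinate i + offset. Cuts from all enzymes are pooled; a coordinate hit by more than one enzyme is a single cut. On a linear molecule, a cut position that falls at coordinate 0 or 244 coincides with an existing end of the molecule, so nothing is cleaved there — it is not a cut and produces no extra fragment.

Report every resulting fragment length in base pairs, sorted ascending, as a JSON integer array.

[4,4,4,4,4,6,6,7,8,8,8,8,9,9,9,9,10,11,12,12,14,14,15,16,16,17]

Per-enzyme occurrences:
  AzqII (GTCATAG, off=7): starts [38, 46, 129, 162, 197] → cuts [45, 53, 136, 169, 204]
  IvoIII (CCCA, off=4): starts [0, 9, 124, 150, 182] → cuts [4, 13, 128, 154, 186]
  SqiV (ACGAGGAC, off=6): starts [89, 114, 170, 212] → cuts [95, 120, 176, 218]
  CdoV (CAAC, off=4): starts [13, 30, 65, 73, 79, 100, 146, 178, 191, 226, 230] → cuts [17, 34, 69, 77, 83, 104, 150, 182, 195, 230, 234]

Pooled cuts: [4, 13, 17, 34, 45, 53, 69, 77, 83, 95, 104, 120, 128, 136, 150, 154, 169, 176, 182, 186, 195, 204, 218, 230, 234]

Fragments:
  [0,4): 4 bp
  [4,13): 9 bp
  [13,17): 4 bp
  [17,34): 17 bp
  [34,45): 11 bp
  [45,53): 8 bp
  [53,69): 16 bp
  [69,77): 8 bp
  [77,83): 6 bp
  [83,95): 12 bp
  [95,104): 9 bp
  [104,120): 16 bp
  [120,128): 8 bp
  [128,136): 8 bp
  [136,150): 14 bp
  [150,154): 4 bp
  [154,169): 15 bp
  [169,176): 7 bp
  [176,182): 6 bp
  [182,186): 4 bp
  [186,195): 9 bp
  [195,204): 9 bp
  [204,218): 14 bp
  [218,230): 12 bp
  [230,234): 4 bp
  [234,244): 10 bp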